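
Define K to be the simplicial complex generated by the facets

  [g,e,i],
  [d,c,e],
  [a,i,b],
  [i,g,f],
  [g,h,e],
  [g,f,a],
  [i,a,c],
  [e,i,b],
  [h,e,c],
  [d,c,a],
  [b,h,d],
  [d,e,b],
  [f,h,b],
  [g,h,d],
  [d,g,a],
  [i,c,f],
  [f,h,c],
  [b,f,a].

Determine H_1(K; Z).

K has 9 vertices, 27 edges, 18 triangles.
rank ∂_1 = 8, rank ∂_2 = 18 ⇒ b_1 = 27 − 8 − 18 = 1; ∂_2 has invariant factor(s) [2] giving torsion. So H_1 = Z ⊕ Z/2.

H_1 = Z ⊕ Z/2.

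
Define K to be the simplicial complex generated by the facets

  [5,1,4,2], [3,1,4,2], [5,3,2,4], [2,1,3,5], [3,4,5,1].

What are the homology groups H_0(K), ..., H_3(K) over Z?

H_0 = Z,  H_1 = 0,  H_2 = 0,  H_3 = Z.

Take the total order 1 < 2 < 3 < 4 < 5 on the vertex set. Then K (dimension 3) consists of the simplices:

  0-simplices (5): [1], [2], [3], [4], [5]
  1-simplices (10): [1,2], [1,3], [1,4], [1,5], [2,3], [2,4], [2,5], [3,4], [3,5], [4,5]
  2-simplices (10): [1,2,3], [1,2,4], [1,2,5], [1,3,4], [1,3,5], [1,4,5], [2,3,4], [2,3,5], [2,4,5], [3,4,5]
  3-simplices (5): [1,2,3,4], [1,2,3,5], [1,2,4,5], [1,3,4,5], [2,3,4,5]

Hence C_0 ≅ Z^5, C_1 ≅ Z^10, C_2 ≅ Z^10, C_3 ≅ Z^5.

The boundary map ∂_1: C_1 → C_0 maps an edge to its endpoints' difference, ∂[p,q] = q − p.
The resulting 5×10 matrix has rank 4, and its Smith normal form has invariant factors (1,1,1,1).

The boundary map ∂_2: C_2 → C_1 maps a triangle to the signed sum of its edges. For instance
  ∂[1,2,4] = [2,4] − [1,4] + [1,2],
  ∂[3,4,5] = [4,5] − [3,5] + [3,4].
The 10×10 boundary matrix has rank 6 and Smith normal form diag(1,1,1,1,1,1).

The boundary map ∂_3: C_3 → C_2 sends each 3-simplex σ to the alternating sum Σ_i (−1)^i (σ with its i-th vertex removed). For instance
  ∂[1,3,4,5] = [3,4,5] − [1,4,5] + [1,3,5] − [1,3,4],
  ∂[1,2,3,5] = [2,3,5] − [1,3,5] + [1,2,5] − [1,2,3].
This gives a 10×5 integer matrix of rank 4; reducing to Smith normal form yields diagonal entries (1,1,1,1).

Reading off H_k = ker ∂_k / im ∂_{k+1}:

  H_0: rank C_0 − rank ∂_1 = 5 − 4 = 1, and the invariant factors of ∂_1 are all 1, so H_0 ≅ Z.
  H_1: rank ker ∂_1 − rank ∂_2 = (10 − 4) − 6 = 0, and the invariant factors of ∂_2 are all 1, so H_1 ≅ 0.
  H_2: rank ker ∂_2 − rank ∂_3 = (10 − 6) − 4 = 0, and the invariant factors of ∂_3 are all 1, so H_2 ≅ 0.
  H_3: rank ker ∂_3 − rank ∂_4 = (5 − 4) − 0 = 1, and there is no ∂_4, so H_3 ≅ Z.

As a check, the Euler characteristic is 5 − 10 + 10 − 5 = 0, which agrees with 1 − 0 + 0 − 1 = 0.
(K is a triangulation of the 3-sphere S^3.)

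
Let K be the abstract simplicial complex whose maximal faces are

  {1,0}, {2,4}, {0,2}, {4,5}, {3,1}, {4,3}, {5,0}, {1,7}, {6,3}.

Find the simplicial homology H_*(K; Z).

H_0 ≅ Z,  H_1 ≅ Z^2.

Take the total order 0 < 1 < 2 < 3 < 4 < 5 < 6 < 7 on the vertex set. Then K (dimension 1) consists of the simplices:

  0-simplices (8): [0], [1], [2], [3], [4], [5], [6], [7]
  1-simplices (9): [0,1], [0,2], [0,5], [1,3], [1,7], [2,4], [3,4], [3,6], [4,5]

so the chain groups are C_0 ≅ Z^8, C_1 ≅ Z^9.

The boundary map ∂_1: C_1 → C_0 is given by ∂[p,q] = [q] − [p]. For instance
  ∂[1,3] = [3] − [1].
The 8×9 boundary matrix has rank 7 and Smith normal form diag(1,1,1,1,1,1,1).

From H_k ≅ ker(∂_k) / im(∂_{k+1}) we obtain:

  H_0: rank C_0 − rank ∂_1 = 8 − 7 = 1, and the invariant factors of ∂_1 are all 1, so H_0 = Z.
  H_1: rank ker ∂_1 − rank ∂_2 = (9 − 7) − 0 = 2, and there is no ∂_2, so H_1 = Z^2.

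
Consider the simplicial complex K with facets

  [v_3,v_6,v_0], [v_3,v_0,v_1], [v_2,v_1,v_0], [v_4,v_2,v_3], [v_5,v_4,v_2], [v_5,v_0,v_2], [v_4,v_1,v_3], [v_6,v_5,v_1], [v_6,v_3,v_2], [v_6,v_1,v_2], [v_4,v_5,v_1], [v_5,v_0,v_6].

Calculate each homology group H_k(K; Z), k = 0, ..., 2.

H_0 = Z,  H_1 = Z/2,  H_2 = 0.

Fix the vertex order v_0 < v_1 < v_2 < v_3 < v_4 < v_5 < v_6 and write every simplex with vertices in increasing order. Then dim K = 2 and the simplices of K are:

  0-simplices (7): [v_0], [v_1], [v_2], [v_3], [v_4], [v_5], [v_6]
  1-simplices (18): (18 of them)
  2-simplices (12): (12 of them)

Hence C_0 ≅ Z^7, C_1 ≅ Z^18, C_2 ≅ Z^12.

Boundary ∂_1: C_1 → C_0 maps an edge to its endpoints' difference, ∂[p,q] = q − p.
As a 7×18 matrix over Z this has rank 6, with invariant factors (1,1,1,1,1,1).

The boundary map ∂_2: C_2 → C_1 maps a triangle to the signed sum of its edges. For instance
  ∂[v_0,v_2,v_5] = [v_2,v_5] − [v_0,v_5] + [v_0,v_2],
  ∂[v_1,v_2,v_6] = [v_2,v_6] − [v_1,v_6] + [v_1,v_2].
The resulting 18×12 matrix has rank 12, and its Smith normal form has invariant factors (1,1,1,1,1,1,1,1,1,1,1,2).

Reading off H_k = ker ∂_k / im ∂_{k+1}:

  H_0: rank C_0 − rank ∂_1 = 7 − 6 = 1, and the invariant factors of ∂_1 are all 1, so H_0 ≅ Z.
  H_1: rank ker ∂_1 − rank ∂_2 = (18 − 6) − 12 = 0, and ∂_2 has invariant factor 2 > 1, so H_1 ≅ Z/2.
  H_2: rank ker ∂_2 − rank ∂_3 = (12 − 12) − 0 = 0, and there is no ∂_3, so H_2 ≅ 0.

As a check, the Euler characteristic is 7 − 18 + 12 = 1, which agrees with 1 − 0 + 0 = 1.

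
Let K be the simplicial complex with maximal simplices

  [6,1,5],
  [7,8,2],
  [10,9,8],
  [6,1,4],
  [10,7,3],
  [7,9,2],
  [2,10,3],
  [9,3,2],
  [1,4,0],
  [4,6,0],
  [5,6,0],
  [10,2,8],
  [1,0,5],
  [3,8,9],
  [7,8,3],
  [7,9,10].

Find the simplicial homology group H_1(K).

H_1 ≅ Z/2Z.

Take the total order 0 < 1 < 2 < 3 < 4 < 5 < 6 < 7 < 8 < 9 < 10 on the vertex set. Then K (dimension 2) consists of the simplices:

  0-simplices (11): [0], [1], [2], [3], [4], [5], [6], [7], [8], [9], [10]
  1-simplices (24): (24 of them)
  2-simplices (16): [0,1,4], [0,1,5], [0,4,6], [0,5,6], [1,4,6], [1,5,6], [2,3,9], [2,3,10], [2,7,8], [2,7,9], [2,8,10], [3,7,8], [3,7,10], [3,8,9], [7,9,10], [8,9,10]

Hence C_0 ≅ Z^11, C_1 ≅ Z^24, C_2 ≅ Z^16.

∂_1: C_1 → C_0 maps an edge to its endpoints' difference, ∂[p,q] = q − p. For instance
  ∂[7,10] = [10] − [7].
As a 11×24 matrix over Z this has rank 9, with invariant factors (1,1,1,1,1,1,1,1,1).

∂_2: C_2 → C_1 maps a triangle to the signed sum of its edges. For instance
  ∂[0,5,6] = [5,6] − [0,6] + [0,5],
  ∂[7,9,10] = [9,10] − [7,10] + [7,9].
The 24×16 boundary matrix has rank 15 and Smith normal form diag(1,1,1,1,1,1,1,1,1,1,1,1,1,1,2).

Now H_k = ker ∂_k / im ∂_{k+1}, so:

  H_1: rank ker ∂_1 − rank ∂_2 = (24 − 9) − 15 = 0, and ∂_2 has invariant factor 2 > 1, so H_1 = Z/2Z.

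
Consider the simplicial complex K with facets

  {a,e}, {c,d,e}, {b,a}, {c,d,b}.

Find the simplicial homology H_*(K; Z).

H_0 ≅ Z,  H_1 ≅ Z,  H_2 = 0.

Order the vertices as a < b < c < d < e. Listing each simplex with vertices in this order, K has dimension 2 with simplices:

  0-simplices (5): a, b, c, d, e
  1-simplices (7): ab, ae, bc, bd, cd, ce, de
  2-simplices (2): bcd, cde

Hence C_0 ≅ Z^5, C_1 ≅ Z^7, C_2 ≅ Z^2.

The boundary map ∂_1: C_1 → C_0 sends each edge [p,q] (with p < q) to q − p.
This gives a 5×7 integer matrix of rank 4; reducing to Smith normal form yields diagonal entries (1,1,1,1).

∂_2: C_2 → C_1 maps a triangle to the signed sum of its edges. For instance
  ∂bcd = cd − bd + bc,
  ∂cde = de − ce + cd.
As a 7×2 matrix over Z this has rank 2, with invariant factors (1,1).

Now H_k = ker ∂_k / im ∂_{k+1}, so:

  H_0: rank C_0 − rank ∂_1 = 5 − 4 = 1, and the invariant factors of ∂_1 are all 1, so H_0 = Z.
  H_1: rank ker ∂_1 − rank ∂_2 = (7 − 4) − 2 = 1, and the invariant factors of ∂_2 are all 1, so H_1 = Z.
  H_2: rank ker ∂_2 − rank ∂_3 = (2 − 2) − 0 = 0, and there is no ∂_3, so H_2 = 0.

As a check, the Euler characteristic is 5 − 7 + 2 = 0, which agrees with 1 − 1 + 0 = 0.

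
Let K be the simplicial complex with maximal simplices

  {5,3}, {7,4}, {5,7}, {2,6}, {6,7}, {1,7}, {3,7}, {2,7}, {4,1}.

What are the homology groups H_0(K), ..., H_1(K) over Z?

We work with the vertex ordering 1 < 2 < 3 < 4 < 5 < 6 < 7. The simplices of K, each written with vertices in increasing order, are:

  0-simplices (7): [1], [2], [3], [4], [5], [6], [7]
  1-simplices (9): [1,4], [1,7], [2,6], [2,7], [3,5], [3,7], [4,7], [5,7], [6,7]

so the chain groups are C_0 ≅ Z^7, C_1 ≅ Z^9.

The boundary map ∂_1: C_1 → C_0 sends each edge [p,q] (with p < q) to q − p. For instance
  ∂[6,7] = [7] − [6].
The resulting 7×9 matrix has rank 6, and its Smith normal form has invariant factors (1,1,1,1,1,1).

Computing H_k = (kernel of ∂_k) / (image of ∂_{k+1}):

  H_0: rank C_0 − rank ∂_1 = 7 − 6 = 1, and the invariant factors of ∂_1 are all 1, so H_0 = Z.
  H_1: rank ker ∂_1 − rank ∂_2 = (9 − 6) − 0 = 3, and there is no ∂_2, so H_1 = Z^3.

(K is a triangulation of a wedge of 3 circles.)

H_0 = Z,  H_1 = Z^3.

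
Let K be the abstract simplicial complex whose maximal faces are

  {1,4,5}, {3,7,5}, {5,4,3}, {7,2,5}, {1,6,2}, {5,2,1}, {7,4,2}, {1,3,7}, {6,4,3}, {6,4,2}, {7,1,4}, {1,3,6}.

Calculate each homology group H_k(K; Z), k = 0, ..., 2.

We work with the vertex ordering 1 < 2 < 3 < 4 < 5 < 6 < 7. The simplices of K, each written with vertices in increasing order, are:

  0-simplices (7): [1], [2], [3], [4], [5], [6], [7]
  1-simplices (18): [1,2], [1,3], [1,4], [1,5], [1,6], [1,7], [2,4], [2,5], [2,6], [2,7], [3,4], [3,5], [3,6], [3,7], [4,5], [4,6], [4,7], [5,7]
  2-simplices (12): [1,2,5], [1,2,6], [1,3,6], [1,3,7], [1,4,5], [1,4,7], [2,4,6], [2,4,7], [2,5,7], [3,4,5], [3,4,6], [3,5,7]

Hence C_0 ≅ Z^7, C_1 ≅ Z^18, C_2 ≅ Z^12.

∂_1: C_1 → C_0 maps an edge to its endpoints' difference, ∂[p,q] = q − p. For instance
  ∂[1,3] = [3] − [1].
The 7×18 boundary matrix has rank 6 and Smith normal form diag(1,1,1,1,1,1).

Boundary ∂_2: C_2 → C_1 sends each 2-simplex [p,q,r] to [q,r] − [p,r] + [p,q]. For instance
  ∂[1,4,7] = [4,7] − [1,7] + [1,4],
  ∂[2,5,7] = [5,7] − [2,7] + [2,5].
This gives a 18×12 integer matrix of rank 12; reducing to Smith normal form yields diagonal entries (1,1,1,1,1,1,1,1,1,1,1,2).

Computing H_k = (kernel of ∂_k) / (image of ∂_{k+1}):

  H_0: rank C_0 − rank ∂_1 = 7 − 6 = 1, and the invariant factors of ∂_1 are all 1, so H_0 = Z.
  H_1: rank ker ∂_1 − rank ∂_2 = (18 − 6) − 12 = 0, and ∂_2 has invariant factor 2 > 1, so H_1 = Z/2.
  H_2: rank ker ∂_2 − rank ∂_3 = (12 − 12) − 0 = 0, and there is no ∂_3, so H_2 = 0.

As a check, the Euler characteristic is 7 − 18 + 12 = 1, which agrees with 1 − 0 + 0 = 1.

H_0 ≅ Z,  H_1 ≅ Z/2,  H_2 = 0.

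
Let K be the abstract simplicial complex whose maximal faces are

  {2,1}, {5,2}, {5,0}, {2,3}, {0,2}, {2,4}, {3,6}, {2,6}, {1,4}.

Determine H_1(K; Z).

K has 7 vertices, 9 edges.
rank ∂_1 = 6, rank ∂_2 = 0 ⇒ b_1 = 9 − 6 − 0 = 3. So H_1 = Z^3.

H_1 = Z^3.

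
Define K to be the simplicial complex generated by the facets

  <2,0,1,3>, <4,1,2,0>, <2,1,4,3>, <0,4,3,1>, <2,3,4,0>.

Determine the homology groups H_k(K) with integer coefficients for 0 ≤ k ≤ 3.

H_0 = Z,  H_1 = 0,  H_2 = 0,  H_3 = Z.

Fix the vertex order 0 < 1 < 2 < 3 < 4 and write every simplex with vertices in increasing order. Then dim K = 3 and the simplices of K are:

  0-simplices (5): [0], [1], [2], [3], [4]
  1-simplices (10): [0,1], [0,2], [0,3], [0,4], [1,2], [1,3], [1,4], [2,3], [2,4], [3,4]
  2-simplices (10): [0,1,2], [0,1,3], [0,1,4], [0,2,3], [0,2,4], [0,3,4], [1,2,3], [1,2,4], [1,3,4], [2,3,4]
  3-simplices (5): [0,1,2,3], [0,1,2,4], [0,1,3,4], [0,2,3,4], [1,2,3,4]

Hence C_0 ≅ Z^5, C_1 ≅ Z^10, C_2 ≅ Z^10, C_3 ≅ Z^5.

∂_1: C_1 → C_0 is given by ∂[p,q] = [q] − [p]. For instance
  ∂[0,3] = [3] − [0].
The 5×10 boundary matrix has rank 4 and Smith normal form diag(1,1,1,1).

∂_2: C_2 → C_1 maps a triangle to the signed sum of its edges. For instance
  ∂[1,2,3] = [2,3] − [1,3] + [1,2],
  ∂[0,3,4] = [3,4] − [0,4] + [0,3].
The resulting 10×10 matrix has rank 6, and its Smith normal form has invariant factors (1,1,1,1,1,1).

∂_3: C_3 → C_2 sends each 3-simplex σ to the alternating sum Σ_i (−1)^i (σ with its i-th vertex removed). For instance
  ∂[0,1,2,4] = [1,2,4] − [0,2,4] + [0,1,4] − [0,1,2],
  ∂[1,2,3,4] = [2,3,4] − [1,3,4] + [1,2,4] − [1,2,3].
As a 10×5 matrix over Z this has rank 4, with invariant factors (1,1,1,1).

Computing H_k = (kernel of ∂_k) / (image of ∂_{k+1}):

  H_0: rank C_0 − rank ∂_1 = 5 − 4 = 1, and the invariant factors of ∂_1 are all 1, so H_0 = Z.
  H_1: rank ker ∂_1 − rank ∂_2 = (10 − 4) − 6 = 0, and the invariant factors of ∂_2 are all 1, so H_1 = 0.
  H_2: rank ker ∂_2 − rank ∂_3 = (10 − 6) − 4 = 0, and the invariant factors of ∂_3 are all 1, so H_2 = 0.
  H_3: rank ker ∂_3 − rank ∂_4 = (5 − 4) − 0 = 1, and there is no ∂_4, so H_3 = Z.

As a check, the Euler characteristic is 5 − 10 + 10 − 5 = 0, which agrees with 1 − 0 + 0 − 1 = 0.
(K is a triangulation of the 3-sphere S^3.)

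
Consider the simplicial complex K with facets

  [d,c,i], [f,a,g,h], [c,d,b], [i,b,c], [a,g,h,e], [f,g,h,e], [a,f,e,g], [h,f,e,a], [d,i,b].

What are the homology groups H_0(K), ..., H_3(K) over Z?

H_0 = Z^2,  H_1 = 0,  H_2 = Z,  H_3 = Z.

Order the vertices as a < b < c < d < e < f < g < h < i. Listing each simplex with vertices in this order, K has dimension 3 with simplices:

  0-simplices (9): a, b, c, d, e, f, g, h, i
  1-simplices (16): ae, af, ag, ah, bc, bd, bi, cd, ci, di, ef, eg, eh, fg, fh, gh
  2-simplices (14): aef, aeg, aeh, afg, afh, agh, bcd, bci, bdi, cdi, efg, efh, egh, fgh
  3-simplices (5): aefg, aefh, aegh, afgh, efgh

Hence C_0 ≅ Z^9, C_1 ≅ Z^16, C_2 ≅ Z^14, C_3 ≅ Z^5.

∂_1: C_1 → C_0 sends each edge [p,q] (with p < q) to q − p. For instance
  ∂ae = e − a.
The 9×16 boundary matrix has rank 7 and Smith normal form diag(1,1,1,1,1,1,1).

The boundary map ∂_2: C_2 → C_1 sends each 2-simplex [p,q,r] to [q,r] − [p,r] + [p,q]. For instance
  ∂agh = gh − ah + ag,
  ∂aeg = eg − ag + ae.
This gives a 16×14 integer matrix of rank 9; reducing to Smith normal form yields diagonal entries (1,1,1,1,1,1,1,1,1).

∂_3: C_3 → C_2 sends each 3-simplex σ to the alternating sum Σ_i (−1)^i (σ with its i-th vertex removed). For instance
  ∂aefg = efg − afg + aeg − aef,
  ∂afgh = fgh − agh + afh − afg.
As a 14×5 matrix over Z this has rank 4, with invariant factors (1,1,1,1).

From H_k ≅ ker(∂_k) / im(∂_{k+1}) we obtain:

  H_0: rank C_0 − rank ∂_1 = 9 − 7 = 2, and the invariant factors of ∂_1 are all 1, so H_0 = Z^2.
  H_1: rank ker ∂_1 − rank ∂_2 = (16 − 7) − 9 = 0, and the invariant factors of ∂_2 are all 1, so H_1 = 0.
  H_2: rank ker ∂_2 − rank ∂_3 = (14 − 9) − 4 = 1, and the invariant factors of ∂_3 are all 1, so H_2 = Z.
  H_3: rank ker ∂_3 − rank ∂_4 = (5 − 4) − 0 = 1, and there is no ∂_4, so H_3 = Z.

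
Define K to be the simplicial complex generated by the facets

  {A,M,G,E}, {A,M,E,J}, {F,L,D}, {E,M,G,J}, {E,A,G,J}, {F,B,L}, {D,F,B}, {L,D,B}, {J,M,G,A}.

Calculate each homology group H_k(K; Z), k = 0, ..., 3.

We work with the vertex ordering A < B < D < E < F < G < J < L < M. The simplices of K, each written with vertices in increasing order, are:

  0-simplices (9): A, B, D, E, F, G, J, L, M
  1-simplices (16): AE, AG, AJ, AM, BD, BF, BL, DF, DL, EG, EJ, EM, FL, GJ, GM, JM
  2-simplices (14): AEG, AEJ, AEM, AGJ, AGM, AJM, BDF, BDL, BFL, DFL, EGJ, EGM, EJM, GJM
  3-simplices (5): AEGJ, AEGM, AEJM, AGJM, EGJM

so the chain groups are C_0 ≅ Z^9, C_1 ≅ Z^16, C_2 ≅ Z^14, C_3 ≅ Z^5.

The boundary map ∂_1: C_1 → C_0 maps an edge to its endpoints' difference, ∂[p,q] = q − p.
The 9×16 boundary matrix has rank 7 and Smith normal form diag(1,1,1,1,1,1,1).

The boundary map ∂_2: C_2 → C_1 maps a triangle to the signed sum of its edges. For instance
  ∂AEM = EM − AM + AE,
  ∂AEJ = EJ − AJ + AE.
The resulting 16×14 matrix has rank 9, and its Smith normal form has invariant factors (1,1,1,1,1,1,1,1,1).

Boundary ∂_3: C_3 → C_2 sends each 3-simplex σ to the alternating sum Σ_i (−1)^i (σ with its i-th vertex removed). For instance
  ∂AGJM = GJM − AJM + AGM − AGJ,
  ∂AEGM = EGM − AGM + AEM − AEG.
The resulting 14×5 matrix has rank 4, and its Smith normal form has invariant factors (1,1,1,1).

Computing H_k = (kernel of ∂_k) / (image of ∂_{k+1}):

  H_0: rank C_0 − rank ∂_1 = 9 − 7 = 2, and the invariant factors of ∂_1 are all 1, so H_0 ≅ Z^2.
  H_1: rank ker ∂_1 − rank ∂_2 = (16 − 7) − 9 = 0, and the invariant factors of ∂_2 are all 1, so H_1 ≅ 0.
  H_2: rank ker ∂_2 − rank ∂_3 = (14 − 9) − 4 = 1, and the invariant factors of ∂_3 are all 1, so H_2 ≅ Z.
  H_3: rank ker ∂_3 − rank ∂_4 = (5 − 4) − 0 = 1, and there is no ∂_4, so H_3 ≅ Z.

As a check, the Euler characteristic is 9 − 16 + 14 − 5 = 2, which agrees with 2 − 0 + 1 − 1 = 2.

H_0 ≅ Z^2,  H_1 = 0,  H_2 ≅ Z,  H_3 ≅ Z.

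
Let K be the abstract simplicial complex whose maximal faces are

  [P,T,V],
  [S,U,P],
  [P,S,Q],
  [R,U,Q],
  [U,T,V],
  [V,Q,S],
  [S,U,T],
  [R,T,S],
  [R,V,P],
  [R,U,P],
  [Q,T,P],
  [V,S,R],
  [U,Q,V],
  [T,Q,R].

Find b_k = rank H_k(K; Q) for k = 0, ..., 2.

Order the vertices as P < Q < R < S < T < U < V. Listing each simplex with vertices in this order, K has dimension 2 with simplices:

  0-simplices (7): P, Q, R, S, T, U, V
  1-simplices (21): PQ, PR, PS, PT, PU, PV, QR, QS, QT, QU, QV, RS, RT, RU, RV, ST, SU, SV, TU, TV, UV
  2-simplices (14): PQS, PQT, PRU, PRV, PSU, PTV, QRT, QRU, QSV, QUV, RST, RSV, STU, TUV

giving chain groups C_0 ≅ Z^7, C_1 ≅ Z^21, C_2 ≅ Z^14.

∂_1: C_1 → C_0 sends each edge [p,q] (with p < q) to q − p.
This gives a 7×21 integer matrix of rank 6; reducing to Smith normal form yields diagonal entries (1,1,1,1,1,1).

∂_2: C_2 → C_1 maps a triangle to the signed sum of its edges. For instance
  ∂PQS = QS − PS + PQ,
  ∂QSV = SV − QV + QS.
The resulting 21×14 matrix has rank 13, and its Smith normal form has invariant factors (1,1,1,1,1,1,1,1,1,1,1,1,1).

Reading off H_k = ker ∂_k / im ∂_{k+1}:

  H_0: rank C_0 − rank ∂_1 = 7 − 6 = 1, and the invariant factors of ∂_1 are all 1, so H_0 ≅ Z.
  H_1: rank ker ∂_1 − rank ∂_2 = (21 − 6) − 13 = 2, and the invariant factors of ∂_2 are all 1, so H_1 ≅ Z^2.
  H_2: rank ker ∂_2 − rank ∂_3 = (14 − 13) − 0 = 1, and there is no ∂_3, so H_2 ≅ Z.

(K is a triangulation of the torus T^2.)

Hence the Betti numbers are b_0 = 1, b_1 = 2, b_2 = 1.

b_0 = 1, b_1 = 2, b_2 = 1.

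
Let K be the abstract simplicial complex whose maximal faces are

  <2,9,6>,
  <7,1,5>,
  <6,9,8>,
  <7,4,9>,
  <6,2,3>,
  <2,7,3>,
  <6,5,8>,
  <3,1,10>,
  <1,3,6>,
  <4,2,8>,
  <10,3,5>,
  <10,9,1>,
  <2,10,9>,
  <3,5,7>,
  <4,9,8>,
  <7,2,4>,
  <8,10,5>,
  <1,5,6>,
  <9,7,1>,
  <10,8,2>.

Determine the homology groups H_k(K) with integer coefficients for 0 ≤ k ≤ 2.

H_0 = Z,  H_1 = Z ⊕ Z/2,  H_2 = 0.

Take the total order 1 < 2 < 3 < 4 < 5 < 6 < 7 < 8 < 9 < 10 on the vertex set. Then K (dimension 2) consists of the simplices:

  0-simplices (10): [1], [2], [3], [4], [5], [6], [7], [8], [9], [10]
  1-simplices (30): (30 of them)
  2-simplices (20): (20 of them)

so the chain groups are C_0 ≅ Z^10, C_1 ≅ Z^30, C_2 ≅ Z^20.

The boundary map ∂_1: C_1 → C_0 is given by ∂[p,q] = [q] − [p].
The resulting 10×30 matrix has rank 9, and its Smith normal form has invariant factors (1,1,1,1,1,1,1,1,1).

∂_2: C_2 → C_1 acts by ∂[p,q,r] = [q,r] − [p,r] + [p,q]. For instance
  ∂[3,5,7] = [5,7] − [3,7] + [3,5],
  ∂[2,6,9] = [6,9] − [2,9] + [2,6].
The 30×20 boundary matrix has rank 20 and Smith normal form diag(1,1,1,1,1,1,1,1,1,1,1,1,1,1,1,1,1,1,1,2).

Computing H_k = (kernel of ∂_k) / (image of ∂_{k+1}):

  H_0: rank C_0 − rank ∂_1 = 10 − 9 = 1, and the invariant factors of ∂_1 are all 1, so H_0 = Z.
  H_1: rank ker ∂_1 − rank ∂_2 = (30 − 9) − 20 = 1, and ∂_2 has invariant factor 2 > 1, so H_1 = Z ⊕ Z/2.
  H_2: rank ker ∂_2 − rank ∂_3 = (20 − 20) − 0 = 0, and there is no ∂_3, so H_2 = 0.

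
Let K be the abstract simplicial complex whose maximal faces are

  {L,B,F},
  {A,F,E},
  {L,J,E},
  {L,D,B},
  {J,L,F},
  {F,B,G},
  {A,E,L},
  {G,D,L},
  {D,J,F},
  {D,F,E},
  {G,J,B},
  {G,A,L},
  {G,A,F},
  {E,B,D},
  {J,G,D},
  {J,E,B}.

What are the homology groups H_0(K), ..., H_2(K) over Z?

H_0 ≅ Z,  H_1 ≅ Z^2,  H_2 ≅ Z.

Fix the vertex order A < B < D < E < F < G < J < L and write every simplex with vertices in increasing order. Then dim K = 2 and the simplices of K are:

  0-simplices (8): A, B, D, E, F, G, J, L
  1-simplices (24): AE, AF, AG, AL, BD, BE, BF, BG, BJ, BL, DE, DF, DG, DJ, DL, EF, EJ, EL, FG, FJ, FL, GJ, GL, JL
  2-simplices (16): AEF, AEL, AFG, AGL, BDE, BDL, BEJ, BFG, BFL, BGJ, DEF, DFJ, DGJ, DGL, EJL, FJL

so the chain groups are C_0 ≅ Z^8, C_1 ≅ Z^24, C_2 ≅ Z^16.

∂_1: C_1 → C_0 maps an edge to its endpoints' difference, ∂[p,q] = q − p. For instance
  ∂DJ = J − D.
As a 8×24 matrix over Z this has rank 7, with invariant factors (1,1,1,1,1,1,1).

Boundary ∂_2: C_2 → C_1 sends each 2-simplex [p,q,r] to [q,r] − [p,r] + [p,q]. For instance
  ∂AFG = FG − AG + AF,
  ∂BDE = DE − BE + BD.
As a 24×16 matrix over Z this has rank 15, with invariant factors (1,1,1,1,1,1,1,1,1,1,1,1,1,1,1).

From H_k ≅ ker(∂_k) / im(∂_{k+1}) we obtain:

  H_0: rank C_0 − rank ∂_1 = 8 − 7 = 1, and the invariant factors of ∂_1 are all 1, so H_0 = Z.
  H_1: rank ker ∂_1 − rank ∂_2 = (24 − 7) − 15 = 2, and the invariant factors of ∂_2 are all 1, so H_1 = Z^2.
  H_2: rank ker ∂_2 − rank ∂_3 = (16 − 15) − 0 = 1, and there is no ∂_3, so H_2 = Z.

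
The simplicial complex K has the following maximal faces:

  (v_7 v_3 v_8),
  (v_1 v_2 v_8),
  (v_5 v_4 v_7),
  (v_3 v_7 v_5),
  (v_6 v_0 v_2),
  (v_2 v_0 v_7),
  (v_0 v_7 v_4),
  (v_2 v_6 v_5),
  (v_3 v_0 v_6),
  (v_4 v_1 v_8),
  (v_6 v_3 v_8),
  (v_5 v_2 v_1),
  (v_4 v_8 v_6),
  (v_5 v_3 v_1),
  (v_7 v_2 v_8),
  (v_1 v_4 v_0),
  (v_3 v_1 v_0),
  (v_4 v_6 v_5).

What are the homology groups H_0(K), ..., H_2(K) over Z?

H_0 = Z,  H_1 = Z^2,  H_2 = Z.

Order the vertices as v_0 < v_1 < v_2 < v_3 < v_4 < v_5 < v_6 < v_7 < v_8. Listing each simplex with vertices in this order, K has dimension 2 with simplices:

  0-simplices (9): [v_0], [v_1], [v_2], [v_3], [v_4], [v_5], [v_6], [v_7], [v_8]
  1-simplices (27): (27 of them)
  2-simplices (18): (18 of them)

giving chain groups C_0 ≅ Z^9, C_1 ≅ Z^27, C_2 ≅ Z^18.

∂_1: C_1 → C_0 maps an edge to its endpoints' difference, ∂[p,q] = q − p. For instance
  ∂[v_1,v_3] = [v_3] − [v_1].
The 9×27 boundary matrix has rank 8 and Smith normal form diag(1,1,1,1,1,1,1,1).

∂_2: C_2 → C_1 maps a triangle to the signed sum of its edges. For instance
  ∂[v_1,v_3,v_5] = [v_3,v_5] − [v_1,v_5] + [v_1,v_3],
  ∂[v_1,v_4,v_8] = [v_4,v_8] − [v_1,v_8] + [v_1,v_4].
As a 27×18 matrix over Z this has rank 17, with invariant factors (1,1,1,1,1,1,1,1,1,1,1,1,1,1,1,1,1).

Computing H_k = (kernel of ∂_k) / (image of ∂_{k+1}):

  H_0: rank C_0 − rank ∂_1 = 9 − 8 = 1, and the invariant factors of ∂_1 are all 1, so H_0 = Z.
  H_1: rank ker ∂_1 − rank ∂_2 = (27 − 8) − 17 = 2, and the invariant factors of ∂_2 are all 1, so H_1 = Z^2.
  H_2: rank ker ∂_2 − rank ∂_3 = (18 − 17) − 0 = 1, and there is no ∂_3, so H_2 = Z.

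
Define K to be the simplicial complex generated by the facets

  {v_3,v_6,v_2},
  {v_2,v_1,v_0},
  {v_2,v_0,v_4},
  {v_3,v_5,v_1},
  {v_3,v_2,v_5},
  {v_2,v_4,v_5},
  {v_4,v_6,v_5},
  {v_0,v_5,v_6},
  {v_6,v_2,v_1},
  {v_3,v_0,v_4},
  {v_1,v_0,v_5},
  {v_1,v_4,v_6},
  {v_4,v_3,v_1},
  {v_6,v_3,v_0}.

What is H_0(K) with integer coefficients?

Order the vertices as v_0 < v_1 < v_2 < v_3 < v_4 < v_5 < v_6. Listing each simplex with vertices in this order, K has dimension 2 with simplices:

  0-simplices (7): [v_0], [v_1], [v_2], [v_3], [v_4], [v_5], [v_6]
  1-simplices (21): (21 of them)
  2-simplices (14): (14 of them)

so the chain groups are C_0 ≅ Z^7, C_1 ≅ Z^21, C_2 ≅ Z^14.

Boundary ∂_1: C_1 → C_0 sends each edge [p,q] (with p < q) to q − p. For instance
  ∂[v_1,v_6] = [v_6] − [v_1].
The resulting 7×21 matrix has rank 6, and its Smith normal form has invariant factors (1,1,1,1,1,1).

∂_2: C_2 → C_1 acts by ∂[p,q,r] = [q,r] − [p,r] + [p,q]. For instance
  ∂[v_2,v_4,v_5] = [v_4,v_5] − [v_2,v_5] + [v_2,v_4],
  ∂[v_1,v_4,v_6] = [v_4,v_6] − [v_1,v_6] + [v_1,v_4].
The 21×14 boundary matrix has rank 13 and Smith normal form diag(1,1,1,1,1,1,1,1,1,1,1,1,1).

Reading off H_k = ker ∂_k / im ∂_{k+1}:

  H_0: rank C_0 − rank ∂_1 = 7 − 6 = 1, and the invariant factors of ∂_1 are all 1, so H_0 = Z.

H_0 ≅ Z.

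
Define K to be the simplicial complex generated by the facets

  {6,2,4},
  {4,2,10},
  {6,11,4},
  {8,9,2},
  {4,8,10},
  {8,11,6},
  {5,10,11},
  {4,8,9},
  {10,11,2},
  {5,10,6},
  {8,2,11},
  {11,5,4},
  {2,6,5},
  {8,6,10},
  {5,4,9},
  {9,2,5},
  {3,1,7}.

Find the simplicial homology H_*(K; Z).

H_0 = Z^2,  H_1 = Z^2,  H_2 = Z.

Order the vertices as 1 < 2 < 3 < 4 < 5 < 6 < 7 < 8 < 9 < 10 < 11. Listing each simplex with vertices in this order, K has dimension 2 with simplices:

  0-simplices (11): [1], [2], [3], [4], [5], [6], [7], [8], [9], [10], [11]
  1-simplices (27): (27 of them)
  2-simplices (17): (17 of them)

so the chain groups are C_0 ≅ Z^11, C_1 ≅ Z^27, C_2 ≅ Z^17.

The boundary map ∂_1: C_1 → C_0 is given by ∂[p,q] = [q] − [p].
As a 11×27 matrix over Z this has rank 9, with invariant factors (1,1,1,1,1,1,1,1,1).

The boundary map ∂_2: C_2 → C_1 sends each 2-simplex [p,q,r] to [q,r] − [p,r] + [p,q]. For instance
  ∂[2,4,6] = [4,6] − [2,6] + [2,4],
  ∂[5,6,10] = [6,10] − [5,10] + [5,6].
This gives a 27×17 integer matrix of rank 16; reducing to Smith normal form yields diagonal entries (1,1,1,1,1,1,1,1,1,1,1,1,1,1,1,1).

Now H_k = ker ∂_k / im ∂_{k+1}, so:

  H_0: rank C_0 − rank ∂_1 = 11 − 9 = 2, and the invariant factors of ∂_1 are all 1, so H_0 ≅ Z^2.
  H_1: rank ker ∂_1 − rank ∂_2 = (27 − 9) − 16 = 2, and the invariant factors of ∂_2 are all 1, so H_1 ≅ Z^2.
  H_2: rank ker ∂_2 − rank ∂_3 = (17 − 16) − 0 = 1, and there is no ∂_3, so H_2 ≅ Z.

As a check, the Euler characteristic is 11 − 27 + 17 = 1, which agrees with 2 − 2 + 1 = 1.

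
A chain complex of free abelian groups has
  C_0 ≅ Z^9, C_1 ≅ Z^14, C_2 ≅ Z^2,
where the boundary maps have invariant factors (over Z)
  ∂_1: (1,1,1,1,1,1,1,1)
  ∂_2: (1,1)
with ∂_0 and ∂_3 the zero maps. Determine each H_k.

H_0 ≅ Z,  H_1 ≅ Z^4,  H_2 = 0.

H_0: b_0 = 9 − 0 − 8 = 1; torsion from ∂_1 factors > 1: none. So H_0 ≅ Z.
H_1: b_1 = 14 − 8 − 2 = 4; torsion from ∂_2 factors > 1: none. So H_1 ≅ Z^4.
H_2: b_2 = 2 − 2 − 0 = 0; torsion from ∂_3 factors > 1: none. So H_2 ≅ 0.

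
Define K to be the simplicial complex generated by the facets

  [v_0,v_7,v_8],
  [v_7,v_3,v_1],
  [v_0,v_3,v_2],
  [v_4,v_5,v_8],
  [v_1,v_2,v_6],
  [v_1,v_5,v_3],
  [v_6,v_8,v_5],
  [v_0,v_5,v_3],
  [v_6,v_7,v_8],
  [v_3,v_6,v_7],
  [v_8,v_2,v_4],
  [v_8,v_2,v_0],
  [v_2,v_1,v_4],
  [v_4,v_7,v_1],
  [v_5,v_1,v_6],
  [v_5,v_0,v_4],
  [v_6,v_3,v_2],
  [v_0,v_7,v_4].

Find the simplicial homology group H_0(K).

H_0 ≅ Z.

K has 9 vertices, 27 edges, 18 triangles.
rank ∂_0 = 0, rank ∂_1 = 8 ⇒ b_0 = 9 − 0 − 8 = 1; all invariant factors of ∂_1 are 1 so no torsion. So H_0 = Z.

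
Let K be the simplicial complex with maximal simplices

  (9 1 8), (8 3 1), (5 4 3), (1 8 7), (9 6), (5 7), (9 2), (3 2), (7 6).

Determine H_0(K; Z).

H_0 ≅ Z.

Order the vertices as 1 < 2 < 3 < 4 < 5 < 6 < 7 < 8 < 9. Listing each simplex with vertices in this order, K has dimension 2 with simplices:

  0-simplices (9): [1], [2], [3], [4], [5], [6], [7], [8], [9]
  1-simplices (15): [1,3], [1,7], [1,8], [1,9], [2,3], [2,9], [3,4], [3,5], [3,8], [4,5], [5,7], [6,7], [6,9], [7,8], [8,9]
  2-simplices (4): [1,3,8], [1,7,8], [1,8,9], [3,4,5]

Hence C_0 ≅ Z^9, C_1 ≅ Z^15, C_2 ≅ Z^4.

Boundary ∂_1: C_1 → C_0 is given by ∂[p,q] = [q] − [p]. For instance
  ∂[1,8] = [8] − [1].
As a 9×15 matrix over Z this has rank 8, with invariant factors (1,1,1,1,1,1,1,1).

Boundary ∂_2: C_2 → C_1 acts by ∂[p,q,r] = [q,r] − [p,r] + [p,q]. For instance
  ∂[3,4,5] = [4,5] − [3,5] + [3,4],
  ∂[1,3,8] = [3,8] − [1,8] + [1,3].
As a 15×4 matrix over Z this has rank 4, with invariant factors (1,1,1,1).

Reading off H_k = ker ∂_k / im ∂_{k+1}:

  H_0: rank C_0 − rank ∂_1 = 9 − 8 = 1, and the invariant factors of ∂_1 are all 1, so H_0 = Z.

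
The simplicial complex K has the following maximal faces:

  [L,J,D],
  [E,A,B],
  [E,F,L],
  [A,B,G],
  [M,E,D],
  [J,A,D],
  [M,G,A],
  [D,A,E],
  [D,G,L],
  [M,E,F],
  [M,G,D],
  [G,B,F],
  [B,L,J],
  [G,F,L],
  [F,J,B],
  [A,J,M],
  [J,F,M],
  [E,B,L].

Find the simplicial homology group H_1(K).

H_1 = Z ⊕ Z/2.

We work with the vertex ordering A < B < D < E < F < G < J < L < M. The simplices of K, each written with vertices in increasing order, are:

  0-simplices (9): A, B, D, E, F, G, J, L, M
  1-simplices (27): AB, AD, AE, AG, AJ, AM, BE, BF, BG, BJ, BL, DE, DG, DJ, DL, DM, EF, EL, EM, FG, FJ, FL, FM, GL, GM, JL, JM
  2-simplices (18): ABE, ABG, ADE, ADJ, AGM, AJM, BEL, BFG, BFJ, BJL, DEM, DGL, DGM, DJL, EFL, EFM, FGL, FJM

Hence C_0 ≅ Z^9, C_1 ≅ Z^27, C_2 ≅ Z^18.

The boundary map ∂_1: C_1 → C_0 is given by ∂[p,q] = [q] − [p]. For instance
  ∂AB = B − A.
The 9×27 boundary matrix has rank 8 and Smith normal form diag(1,1,1,1,1,1,1,1).

∂_2: C_2 → C_1 maps a triangle to the signed sum of its edges. For instance
  ∂AJM = JM − AM + AJ,
  ∂BFJ = FJ − BJ + BF.
The resulting 27×18 matrix has rank 18, and its Smith normal form has invariant factors (1,1,1,1,1,1,1,1,1,1,1,1,1,1,1,1,1,2).

Computing H_k = (kernel of ∂_k) / (image of ∂_{k+1}):

  H_1: rank ker ∂_1 − rank ∂_2 = (27 − 8) − 18 = 1, and ∂_2 has invariant factor 2 > 1, so H_1 ≅ Z ⊕ Z/2.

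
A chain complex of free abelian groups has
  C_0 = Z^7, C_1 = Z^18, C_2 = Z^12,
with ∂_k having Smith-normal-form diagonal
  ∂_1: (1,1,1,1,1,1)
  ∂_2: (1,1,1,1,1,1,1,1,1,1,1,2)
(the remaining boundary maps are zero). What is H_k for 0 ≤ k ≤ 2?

H_0 = Z,  H_1 = Z/2,  H_2 = 0.

H_0: b_0 = 7 − 0 − 6 = 1; torsion from ∂_1 factors > 1: none. So H_0 = Z.
H_1: b_1 = 18 − 6 − 12 = 0; torsion from ∂_2 factors > 1: [2]. So H_1 = Z/2.
H_2: b_2 = 12 − 12 − 0 = 0; torsion from ∂_3 factors > 1: none. So H_2 = 0.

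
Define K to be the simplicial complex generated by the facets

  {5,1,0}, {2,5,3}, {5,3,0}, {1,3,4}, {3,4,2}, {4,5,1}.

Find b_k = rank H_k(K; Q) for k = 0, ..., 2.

b_0 = 1, b_1 = 1, b_2 = 0.

Order the vertices as 0 < 1 < 2 < 3 < 4 < 5. Listing each simplex with vertices in this order, K has dimension 2 with simplices:

  0-simplices (6): [0], [1], [2], [3], [4], [5]
  1-simplices (12): [0,1], [0,3], [0,5], [1,3], [1,4], [1,5], [2,3], [2,4], [2,5], [3,4], [3,5], [4,5]
  2-simplices (6): [0,1,5], [0,3,5], [1,3,4], [1,4,5], [2,3,4], [2,3,5]

Hence C_0 ≅ Z^6, C_1 ≅ Z^12, C_2 ≅ Z^6.

Boundary ∂_1: C_1 → C_0 sends each edge [p,q] (with p < q) to q − p. For instance
  ∂[0,1] = [1] − [0].
The resulting 6×12 matrix has rank 5, and its Smith normal form has invariant factors (1,1,1,1,1).

∂_2: C_2 → C_1 maps a triangle to the signed sum of its edges. For instance
  ∂[2,3,5] = [3,5] − [2,5] + [2,3],
  ∂[0,1,5] = [1,5] − [0,5] + [0,1].
The 12×6 boundary matrix has rank 6 and Smith normal form diag(1,1,1,1,1,1).

Reading off H_k = ker ∂_k / im ∂_{k+1}:

  H_0: rank C_0 − rank ∂_1 = 6 − 5 = 1, and the invariant factors of ∂_1 are all 1, so H_0 = Z.
  H_1: rank ker ∂_1 − rank ∂_2 = (12 − 5) − 6 = 1, and the invariant factors of ∂_2 are all 1, so H_1 = Z.
  H_2: rank ker ∂_2 − rank ∂_3 = (6 − 6) − 0 = 0, and there is no ∂_3, so H_2 = 0.

(K is a triangulation of the cylinder S^1 x I.)

Hence the Betti numbers are b_0 = 1, b_1 = 1, b_2 = 0.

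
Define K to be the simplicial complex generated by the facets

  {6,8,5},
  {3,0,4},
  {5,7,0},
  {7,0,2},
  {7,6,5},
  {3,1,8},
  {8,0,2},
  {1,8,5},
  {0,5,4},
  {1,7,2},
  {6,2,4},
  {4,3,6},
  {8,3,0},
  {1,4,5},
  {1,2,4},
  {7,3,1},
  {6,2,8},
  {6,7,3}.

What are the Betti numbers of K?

b_0 = 1, b_1 = 2, b_2 = 1.

Order the vertices as 0 < 1 < 2 < 3 < 4 < 5 < 6 < 7 < 8. Listing each simplex with vertices in this order, K has dimension 2 with simplices:

  0-simplices (9): [0], [1], [2], [3], [4], [5], [6], [7], [8]
  1-simplices (27): (27 of them)
  2-simplices (18): [0,2,7], [0,2,8], [0,3,4], [0,3,8], [0,4,5], [0,5,7], [1,2,4], [1,2,7], [1,3,7], [1,3,8], [1,4,5], [1,5,8], [2,4,6], [2,6,8], [3,4,6], [3,6,7], [5,6,7], [5,6,8]

Hence C_0 ≅ Z^9, C_1 ≅ Z^27, C_2 ≅ Z^18.

The boundary map ∂_1: C_1 → C_0 sends each edge [p,q] (with p < q) to q − p.
This gives a 9×27 integer matrix of rank 8; reducing to Smith normal form yields diagonal entries (1,1,1,1,1,1,1,1).

Boundary ∂_2: C_2 → C_1 acts by ∂[p,q,r] = [q,r] − [p,r] + [p,q]. For instance
  ∂[2,6,8] = [6,8] − [2,8] + [2,6],
  ∂[1,5,8] = [5,8] − [1,8] + [1,5].
The 27×18 boundary matrix has rank 17 and Smith normal form diag(1,1,1,1,1,1,1,1,1,1,1,1,1,1,1,1,1).

Reading off H_k = ker ∂_k / im ∂_{k+1}:

  H_0: rank C_0 − rank ∂_1 = 9 − 8 = 1, and the invariant factors of ∂_1 are all 1, so H_0 ≅ Z.
  H_1: rank ker ∂_1 − rank ∂_2 = (27 − 8) − 17 = 2, and the invariant factors of ∂_2 are all 1, so H_1 ≅ Z^2.
  H_2: rank ker ∂_2 − rank ∂_3 = (18 − 17) − 0 = 1, and there is no ∂_3, so H_2 ≅ Z.

Hence the Betti numbers are b_0 = 1, b_1 = 2, b_2 = 1.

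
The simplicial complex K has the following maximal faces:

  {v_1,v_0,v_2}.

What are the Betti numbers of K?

Take the total order v_0 < v_1 < v_2 on the vertex set. Then K (dimension 2) consists of the simplices:

  0-simplices (3): [v_0], [v_1], [v_2]
  1-simplices (3): [v_0,v_1], [v_0,v_2], [v_1,v_2]
  2-simplices (1): [v_0,v_1,v_2]

so the chain groups are C_0 ≅ Z^3, C_1 ≅ Z^3, C_2 ≅ Z^1.

∂_1: C_1 → C_0 is given by ∂[p,q] = [q] − [p].
As a 3×3 matrix over Z this has rank 2, with invariant factors (1,1).

Boundary ∂_2: C_2 → C_1 sends each 2-simplex [p,q,r] to [q,r] − [p,r] + [p,q]. For instance
  ∂[v_0,v_1,v_2] = [v_1,v_2] − [v_0,v_2] + [v_0,v_1].
The resulting 3×1 matrix has rank 1, and its Smith normal form has invariant factors (1).

From H_k ≅ ker(∂_k) / im(∂_{k+1}) we obtain:

  H_0: rank C_0 − rank ∂_1 = 3 − 2 = 1, and the invariant factors of ∂_1 are all 1, so H_0 = Z.
  H_1: rank ker ∂_1 − rank ∂_2 = (3 − 2) − 1 = 0, and the invariant factors of ∂_2 are all 1, so H_1 = 0.
  H_2: rank ker ∂_2 − rank ∂_3 = (1 − 1) − 0 = 0, and there is no ∂_3, so H_2 = 0.

As a check, the Euler characteristic is 3 − 3 + 1 = 1, which agrees with 1 − 0 + 0 = 1.

Hence the Betti numbers are b_0 = 1, b_1 = 0, b_2 = 0.

b_0 = 1, b_1 = 0, b_2 = 0.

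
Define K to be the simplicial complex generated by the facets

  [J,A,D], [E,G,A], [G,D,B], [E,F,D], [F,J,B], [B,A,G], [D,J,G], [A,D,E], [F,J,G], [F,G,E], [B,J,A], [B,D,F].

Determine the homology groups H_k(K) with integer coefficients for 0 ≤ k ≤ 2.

Order the vertices as A < B < D < E < F < G < J. Listing each simplex with vertices in this order, K has dimension 2 with simplices:

  0-simplices (7): A, B, D, E, F, G, J
  1-simplices (18): AB, AD, AE, AG, AJ, BD, BF, BG, BJ, DE, DF, DG, DJ, EF, EG, FG, FJ, GJ
  2-simplices (12): ABG, ABJ, ADE, ADJ, AEG, BDF, BDG, BFJ, DEF, DGJ, EFG, FGJ

Hence C_0 ≅ Z^7, C_1 ≅ Z^18, C_2 ≅ Z^12.

∂_1: C_1 → C_0 is given by ∂[p,q] = [q] − [p].
This gives a 7×18 integer matrix of rank 6; reducing to Smith normal form yields diagonal entries (1,1,1,1,1,1).

The boundary map ∂_2: C_2 → C_1 maps a triangle to the signed sum of its edges. For instance
  ∂ABG = BG − AG + AB,
  ∂BDF = DF − BF + BD.
This gives a 18×12 integer matrix of rank 12; reducing to Smith normal form yields diagonal entries (1,1,1,1,1,1,1,1,1,1,1,2).

From H_k ≅ ker(∂_k) / im(∂_{k+1}) we obtain:

  H_0: rank C_0 − rank ∂_1 = 7 − 6 = 1, and the invariant factors of ∂_1 are all 1, so H_0 ≅ Z.
  H_1: rank ker ∂_1 − rank ∂_2 = (18 − 6) − 12 = 0, and ∂_2 has invariant factor 2 > 1, so H_1 ≅ Z/2.
  H_2: rank ker ∂_2 − rank ∂_3 = (12 − 12) − 0 = 0, and there is no ∂_3, so H_2 ≅ 0.

H_0 = Z,  H_1 = Z/2,  H_2 = 0.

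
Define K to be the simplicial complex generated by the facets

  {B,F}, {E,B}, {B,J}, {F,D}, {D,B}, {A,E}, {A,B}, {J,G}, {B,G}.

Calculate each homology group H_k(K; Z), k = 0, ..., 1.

H_0 = Z,  H_1 = Z^3.

Fix the vertex order A < B < D < E < F < G < J and write every simplex with vertices in increasing order. Then dim K = 1 and the simplices of K are:

  0-simplices (7): A, B, D, E, F, G, J
  1-simplices (9): AB, AE, BD, BE, BF, BG, BJ, DF, GJ

giving chain groups C_0 ≅ Z^7, C_1 ≅ Z^9.

∂_1: C_1 → C_0 sends each edge [p,q] (with p < q) to q − p. For instance
  ∂BG = G − B.
This gives a 7×9 integer matrix of rank 6; reducing to Smith normal form yields diagonal entries (1,1,1,1,1,1).

Now H_k = ker ∂_k / im ∂_{k+1}, so:

  H_0: rank C_0 − rank ∂_1 = 7 − 6 = 1, and the invariant factors of ∂_1 are all 1, so H_0 = Z.
  H_1: rank ker ∂_1 − rank ∂_2 = (9 − 6) − 0 = 3, and there is no ∂_2, so H_1 = Z^3.

(K is a triangulation of a wedge of 3 circles.)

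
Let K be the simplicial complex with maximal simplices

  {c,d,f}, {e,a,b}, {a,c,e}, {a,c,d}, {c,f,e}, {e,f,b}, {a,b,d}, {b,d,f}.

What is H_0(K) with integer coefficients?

H_0 = Z.

Take the total order a < b < c < d < e < f on the vertex set. Then K (dimension 2) consists of the simplices:

  0-simplices (6): a, b, c, d, e, f
  1-simplices (12): ab, ac, ad, ae, bd, be, bf, cd, ce, cf, df, ef
  2-simplices (8): abd, abe, acd, ace, bdf, bef, cdf, cef

giving chain groups C_0 ≅ Z^6, C_1 ≅ Z^12, C_2 ≅ Z^8.

∂_1: C_1 → C_0 sends each edge [p,q] (with p < q) to q − p.
This gives a 6×12 integer matrix of rank 5; reducing to Smith normal form yields diagonal entries (1,1,1,1,1).

∂_2: C_2 → C_1 maps a triangle to the signed sum of its edges. For instance
  ∂bdf = df − bf + bd,
  ∂acd = cd − ad + ac.
As a 12×8 matrix over Z this has rank 7, with invariant factors (1,1,1,1,1,1,1).

Now H_k = ker ∂_k / im ∂_{k+1}, so:

  H_0: rank C_0 − rank ∂_1 = 6 − 5 = 1, and the invariant factors of ∂_1 are all 1, so H_0 ≅ Z.

(K is a triangulation of the 2-sphere S^2.)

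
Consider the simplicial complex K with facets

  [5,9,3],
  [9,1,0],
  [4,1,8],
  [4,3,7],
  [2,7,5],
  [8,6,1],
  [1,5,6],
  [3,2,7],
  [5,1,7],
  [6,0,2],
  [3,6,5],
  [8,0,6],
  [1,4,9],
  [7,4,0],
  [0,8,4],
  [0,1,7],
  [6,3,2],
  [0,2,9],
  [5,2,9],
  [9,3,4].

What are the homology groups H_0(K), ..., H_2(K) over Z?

Take the total order 0 < 1 < 2 < 3 < 4 < 5 < 6 < 7 < 8 < 9 on the vertex set. Then K (dimension 2) consists of the simplices:

  0-simplices (10): [0], [1], [2], [3], [4], [5], [6], [7], [8], [9]
  1-simplices (30): (30 of them)
  2-simplices (20): (20 of them)

Hence C_0 ≅ Z^10, C_1 ≅ Z^30, C_2 ≅ Z^20.

Boundary ∂_1: C_1 → C_0 maps an edge to its endpoints' difference, ∂[p,q] = q − p.
The 10×30 boundary matrix has rank 9 and Smith normal form diag(1,1,1,1,1,1,1,1,1).

The boundary map ∂_2: C_2 → C_1 maps a triangle to the signed sum of its edges. For instance
  ∂[2,3,6] = [3,6] − [2,6] + [2,3],
  ∂[3,4,9] = [4,9] − [3,9] + [3,4].
The resulting 30×20 matrix has rank 20, and its Smith normal form has invariant factors (1,1,1,1,1,1,1,1,1,1,1,1,1,1,1,1,1,1,1,2).

Now H_k = ker ∂_k / im ∂_{k+1}, so:

  H_0: rank C_0 − rank ∂_1 = 10 − 9 = 1, and the invariant factors of ∂_1 are all 1, so H_0 ≅ Z.
  H_1: rank ker ∂_1 − rank ∂_2 = (30 − 9) − 20 = 1, and ∂_2 has invariant factor 2 > 1, so H_1 ≅ Z × Z/2.
  H_2: rank ker ∂_2 − rank ∂_3 = (20 − 20) − 0 = 0, and there is no ∂_3, so H_2 ≅ 0.

H_0 = Z,  H_1 = Z × Z/2,  H_2 = 0.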